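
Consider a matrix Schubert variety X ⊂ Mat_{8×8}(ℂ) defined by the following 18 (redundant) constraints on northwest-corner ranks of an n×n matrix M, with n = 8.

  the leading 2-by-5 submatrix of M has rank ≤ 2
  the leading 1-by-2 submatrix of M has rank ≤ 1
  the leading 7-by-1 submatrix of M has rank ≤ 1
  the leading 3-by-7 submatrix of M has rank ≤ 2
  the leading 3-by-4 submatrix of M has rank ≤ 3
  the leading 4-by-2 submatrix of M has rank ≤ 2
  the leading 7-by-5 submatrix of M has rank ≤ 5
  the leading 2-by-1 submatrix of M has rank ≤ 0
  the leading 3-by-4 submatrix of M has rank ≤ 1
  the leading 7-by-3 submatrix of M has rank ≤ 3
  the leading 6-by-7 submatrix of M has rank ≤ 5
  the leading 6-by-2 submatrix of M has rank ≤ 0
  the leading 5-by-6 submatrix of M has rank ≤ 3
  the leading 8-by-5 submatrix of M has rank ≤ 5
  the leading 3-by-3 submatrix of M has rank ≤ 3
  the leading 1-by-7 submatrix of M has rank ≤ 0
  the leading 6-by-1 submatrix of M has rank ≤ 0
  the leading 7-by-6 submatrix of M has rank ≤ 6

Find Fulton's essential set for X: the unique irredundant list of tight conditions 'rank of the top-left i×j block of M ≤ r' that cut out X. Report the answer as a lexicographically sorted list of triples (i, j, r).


Reconstructing r_w from the 18 given conditions:

  0  0  0  0  0  0  0  1
  0  0  1  1  1  1  1  2
  0  0  1  1  2  2  2  3
  0  0  1  2  3  3  3  4
  0  0  1  2  3  3  4  5
  0  0  1  2  3  4  5  6
  1  1  2  3  4  5  6  7
  1  2  3  4  5  6  7  8

second differences of R give the permutation w = (8, 3, 5, 4, 7, 6, 1, 2).

|D(w)|=19, |Ess(w)|=4:

[(1, 7, 0), (3, 4, 1), (5, 6, 3), (6, 2, 0)]


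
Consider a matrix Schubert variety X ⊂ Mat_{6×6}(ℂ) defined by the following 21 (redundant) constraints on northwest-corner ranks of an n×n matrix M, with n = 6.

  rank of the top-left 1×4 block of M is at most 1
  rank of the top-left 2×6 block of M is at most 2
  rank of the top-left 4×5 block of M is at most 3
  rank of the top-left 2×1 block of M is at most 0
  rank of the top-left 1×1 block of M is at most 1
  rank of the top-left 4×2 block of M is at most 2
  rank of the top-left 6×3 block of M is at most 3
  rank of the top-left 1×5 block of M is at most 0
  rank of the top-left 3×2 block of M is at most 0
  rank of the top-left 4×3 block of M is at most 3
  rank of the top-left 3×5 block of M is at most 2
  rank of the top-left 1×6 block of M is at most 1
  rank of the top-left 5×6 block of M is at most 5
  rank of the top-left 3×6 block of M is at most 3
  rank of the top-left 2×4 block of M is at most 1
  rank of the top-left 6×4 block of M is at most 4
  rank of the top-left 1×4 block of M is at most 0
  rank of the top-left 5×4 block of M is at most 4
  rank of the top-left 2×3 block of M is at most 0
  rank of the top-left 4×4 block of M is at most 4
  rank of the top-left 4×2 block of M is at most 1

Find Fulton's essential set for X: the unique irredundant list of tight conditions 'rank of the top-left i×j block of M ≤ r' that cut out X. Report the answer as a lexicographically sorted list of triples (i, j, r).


Computing R[i][j] = min implied NW-rank bound (n=6, 21 conditions):

  R[1]: 0, 0, 0, 0, 0, 1
  R[2]: 0, 0, 0, 1, 1, 2
  R[3]: 0, 0, 1, 2, 2, 3
  R[4]: 1, 1, 2, 3, 3, 4
  R[5]: 1, 2, 3, 4, 4, 5
  R[6]: 1, 2, 3, 4, 5, 6

so w = (6, 4, 3, 1, 2, 5).

|D(w)|=10, |Ess(w)|=3:

[(1, 5, 0), (2, 3, 0), (3, 2, 0)]


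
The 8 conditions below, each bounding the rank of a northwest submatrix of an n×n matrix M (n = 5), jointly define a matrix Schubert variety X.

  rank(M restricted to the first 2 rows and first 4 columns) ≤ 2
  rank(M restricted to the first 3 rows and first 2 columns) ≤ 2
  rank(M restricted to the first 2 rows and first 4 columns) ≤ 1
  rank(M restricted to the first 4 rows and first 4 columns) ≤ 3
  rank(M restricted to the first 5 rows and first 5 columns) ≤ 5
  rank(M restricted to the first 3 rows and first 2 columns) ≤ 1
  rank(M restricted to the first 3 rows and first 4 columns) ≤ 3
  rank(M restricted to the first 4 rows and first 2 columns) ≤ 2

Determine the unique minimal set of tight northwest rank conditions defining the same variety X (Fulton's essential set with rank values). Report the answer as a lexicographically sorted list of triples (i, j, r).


Computing R[i][j] = min implied NW-rank bound (n=5, 8 conditions):

  row 1: 1 | 1 | 1 | 1 | 1
  row 2: 1 | 1 | 1 | 1 | 2
  row 3: 1 | 1 | 2 | 2 | 3
  row 4: 1 | 2 | 3 | 3 | 4
  row 5: 1 | 2 | 3 | 4 | 5

hence w(1..5) = (1, 5, 3, 2, 4).

Rothe diagram D(w) (4 cells), 2 SE-corners (essential conditions):

[(2, 4, 1), (3, 2, 1)]


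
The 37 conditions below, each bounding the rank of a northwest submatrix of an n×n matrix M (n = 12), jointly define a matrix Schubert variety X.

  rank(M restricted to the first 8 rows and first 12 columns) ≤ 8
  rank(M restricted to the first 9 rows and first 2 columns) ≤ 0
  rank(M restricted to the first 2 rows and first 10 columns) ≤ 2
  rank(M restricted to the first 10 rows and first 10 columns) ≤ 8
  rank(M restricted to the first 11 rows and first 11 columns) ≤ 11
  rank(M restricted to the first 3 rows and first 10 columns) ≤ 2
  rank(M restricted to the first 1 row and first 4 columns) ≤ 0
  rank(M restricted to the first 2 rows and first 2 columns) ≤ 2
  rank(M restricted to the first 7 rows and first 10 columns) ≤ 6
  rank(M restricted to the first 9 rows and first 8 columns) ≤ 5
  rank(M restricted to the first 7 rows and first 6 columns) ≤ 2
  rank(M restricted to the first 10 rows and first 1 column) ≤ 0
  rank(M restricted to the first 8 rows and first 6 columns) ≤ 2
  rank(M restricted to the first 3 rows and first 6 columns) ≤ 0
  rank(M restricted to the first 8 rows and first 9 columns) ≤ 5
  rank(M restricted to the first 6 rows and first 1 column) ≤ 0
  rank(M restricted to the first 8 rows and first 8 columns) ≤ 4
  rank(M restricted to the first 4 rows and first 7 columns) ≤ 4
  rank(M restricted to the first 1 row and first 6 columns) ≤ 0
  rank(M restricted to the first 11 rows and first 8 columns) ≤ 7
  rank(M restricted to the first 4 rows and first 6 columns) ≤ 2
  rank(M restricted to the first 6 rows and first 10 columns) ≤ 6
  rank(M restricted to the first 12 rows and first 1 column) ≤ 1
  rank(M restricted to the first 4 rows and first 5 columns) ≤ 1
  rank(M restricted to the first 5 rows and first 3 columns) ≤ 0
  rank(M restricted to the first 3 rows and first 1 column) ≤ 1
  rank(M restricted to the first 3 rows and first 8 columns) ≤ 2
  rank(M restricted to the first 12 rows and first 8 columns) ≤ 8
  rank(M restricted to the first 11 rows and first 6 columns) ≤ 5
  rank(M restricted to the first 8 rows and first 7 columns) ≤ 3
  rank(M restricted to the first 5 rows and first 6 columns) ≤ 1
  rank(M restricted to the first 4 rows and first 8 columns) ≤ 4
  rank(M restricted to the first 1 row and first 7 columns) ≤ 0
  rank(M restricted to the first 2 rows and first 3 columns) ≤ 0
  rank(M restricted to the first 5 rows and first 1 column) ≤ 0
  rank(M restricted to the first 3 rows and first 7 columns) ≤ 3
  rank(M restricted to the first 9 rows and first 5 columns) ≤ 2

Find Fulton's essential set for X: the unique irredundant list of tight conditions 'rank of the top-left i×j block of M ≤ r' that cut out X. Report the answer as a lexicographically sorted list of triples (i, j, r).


Computing R[i][j] = min implied NW-rank bound (n=12, 37 conditions):

  0  0  0  0  0  0  0  1  1  1  1  1
  0  0  0  0  0  0  1  2  2  2  2  2
  0  0  0  0  0  0  1  2  2  2  3  3
  0  0  0  1  1  1  2  3  3  3  4  4
  0  0  0  1  1  1  2  3  4  4  5  5
  0  0  1  2  2  2  3  4  5  5  6  6
  0  0  1  2  2  2  3  4  5  6  7  7
  0  0  1  2  2  2  3  4  5  6  7  8
  0  0  1  2  2  3  4  5  6  7  8  9
  0  1  2  3  3  4  5  6  7  8  9  10
  1  2  3  4  4  5  6  7  8  9  10  11
  1  2  3  4  5  6  7  8  9  10  11  12

second differences of R give the permutation w = (8, 7, 11, 4, 9, 3, 10, 12, 6, 2, 1, 5).

D(w) has 43 cells with 9 SE-corners; essential set:

[(1, 7, 0), (3, 6, 0), (3, 10, 2), (5, 3, 0), (5, 6, 1), (8, 6, 2), (9, 2, 0), (9, 5, 2), (10, 1, 0)]


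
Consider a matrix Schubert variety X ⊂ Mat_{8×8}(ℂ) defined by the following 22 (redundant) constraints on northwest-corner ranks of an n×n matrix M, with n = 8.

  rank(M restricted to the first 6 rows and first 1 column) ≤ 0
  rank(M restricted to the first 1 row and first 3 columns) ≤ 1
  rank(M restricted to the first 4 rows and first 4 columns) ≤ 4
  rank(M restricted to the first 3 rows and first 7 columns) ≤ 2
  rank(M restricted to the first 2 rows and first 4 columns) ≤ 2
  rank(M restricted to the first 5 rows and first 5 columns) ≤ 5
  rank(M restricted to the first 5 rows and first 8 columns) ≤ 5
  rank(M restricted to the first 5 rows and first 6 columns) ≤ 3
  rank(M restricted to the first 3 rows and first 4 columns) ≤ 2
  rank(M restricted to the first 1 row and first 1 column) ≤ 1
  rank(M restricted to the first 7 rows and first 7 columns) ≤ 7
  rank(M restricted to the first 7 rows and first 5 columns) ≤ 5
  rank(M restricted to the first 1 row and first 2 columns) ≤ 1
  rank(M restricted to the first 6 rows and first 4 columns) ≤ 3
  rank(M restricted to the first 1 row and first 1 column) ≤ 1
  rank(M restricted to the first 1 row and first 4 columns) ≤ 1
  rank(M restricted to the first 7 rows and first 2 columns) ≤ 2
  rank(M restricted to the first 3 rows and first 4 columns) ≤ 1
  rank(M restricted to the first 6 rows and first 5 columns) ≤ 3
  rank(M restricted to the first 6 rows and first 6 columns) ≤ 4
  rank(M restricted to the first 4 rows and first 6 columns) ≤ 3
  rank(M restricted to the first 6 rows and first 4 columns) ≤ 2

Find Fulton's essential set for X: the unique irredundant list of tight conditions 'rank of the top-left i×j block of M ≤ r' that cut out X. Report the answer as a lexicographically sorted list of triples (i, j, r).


Recovering R(i,j) via the rank-extension bound from the 22 conditions:

  R[1]: 0, 1, 1, 1, 1, 1, 1, 1
  R[2]: 0, 1, 1, 1, 2, 2, 2, 2
  R[3]: 0, 1, 1, 1, 2, 2, 2, 3
  R[4]: 0, 1, 2, 2, 3, 3, 3, 4
  R[5]: 0, 1, 2, 2, 3, 3, 4, 5
  R[6]: 0, 1, 2, 2, 3, 4, 5, 6
  R[7]: 1, 2, 3, 3, 4, 5, 6, 7
  R[8]: 1, 2, 3, 4, 5, 6, 7, 8

second differences of R give the permutation w = (2, 5, 8, 3, 7, 6, 1, 4).

Rothe diagram D(w) (15 cells), 5 SE-corners (essential conditions):

[(3, 4, 1), (3, 7, 2), (5, 6, 3), (6, 1, 0), (6, 4, 2)]


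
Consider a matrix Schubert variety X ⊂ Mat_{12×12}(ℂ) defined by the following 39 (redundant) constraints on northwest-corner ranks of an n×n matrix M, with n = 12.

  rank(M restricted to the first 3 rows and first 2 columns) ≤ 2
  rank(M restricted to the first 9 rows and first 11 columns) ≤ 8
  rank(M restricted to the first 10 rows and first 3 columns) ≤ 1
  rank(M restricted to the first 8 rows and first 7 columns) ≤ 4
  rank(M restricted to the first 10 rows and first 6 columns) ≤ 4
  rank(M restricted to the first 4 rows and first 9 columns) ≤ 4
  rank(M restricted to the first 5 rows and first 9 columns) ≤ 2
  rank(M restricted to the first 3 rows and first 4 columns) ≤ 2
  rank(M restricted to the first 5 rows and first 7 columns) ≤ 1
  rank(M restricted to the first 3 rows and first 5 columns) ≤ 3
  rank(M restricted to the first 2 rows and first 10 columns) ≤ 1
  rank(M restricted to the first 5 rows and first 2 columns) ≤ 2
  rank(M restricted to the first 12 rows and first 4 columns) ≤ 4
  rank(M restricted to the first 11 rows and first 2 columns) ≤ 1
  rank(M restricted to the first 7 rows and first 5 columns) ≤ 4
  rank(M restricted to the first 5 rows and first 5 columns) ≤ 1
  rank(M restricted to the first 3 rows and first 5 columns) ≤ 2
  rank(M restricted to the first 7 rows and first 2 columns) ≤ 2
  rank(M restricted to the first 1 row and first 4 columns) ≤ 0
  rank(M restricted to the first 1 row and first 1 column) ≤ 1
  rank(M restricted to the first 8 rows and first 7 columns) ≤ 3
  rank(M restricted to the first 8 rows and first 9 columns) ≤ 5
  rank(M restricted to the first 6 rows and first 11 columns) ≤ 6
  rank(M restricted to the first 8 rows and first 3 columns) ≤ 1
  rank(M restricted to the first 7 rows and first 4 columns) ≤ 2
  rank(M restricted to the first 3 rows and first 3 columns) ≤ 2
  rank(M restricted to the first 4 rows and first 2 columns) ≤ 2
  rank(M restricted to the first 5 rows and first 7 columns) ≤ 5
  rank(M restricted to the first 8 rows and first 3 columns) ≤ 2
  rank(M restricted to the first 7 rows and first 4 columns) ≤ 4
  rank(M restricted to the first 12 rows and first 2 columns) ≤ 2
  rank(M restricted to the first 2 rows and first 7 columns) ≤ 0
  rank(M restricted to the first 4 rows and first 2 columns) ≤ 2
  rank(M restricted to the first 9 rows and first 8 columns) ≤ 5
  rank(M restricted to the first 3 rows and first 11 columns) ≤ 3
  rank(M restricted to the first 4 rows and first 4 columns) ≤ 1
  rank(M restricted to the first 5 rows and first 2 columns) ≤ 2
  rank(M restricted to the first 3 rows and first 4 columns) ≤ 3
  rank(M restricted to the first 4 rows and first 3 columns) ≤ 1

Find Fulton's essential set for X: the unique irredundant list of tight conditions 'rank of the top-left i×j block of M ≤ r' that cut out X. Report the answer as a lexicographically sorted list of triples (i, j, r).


Rank table r_w(12×12) implied by the 39 constraints:

  0 | 0 | 0 | 0 | 0 | 0 | 0 | 1 | 1 | 1 | 1 | 1
  0 | 0 | 0 | 0 | 0 | 0 | 0 | 1 | 1 | 1 | 2 | 2
  1 | 1 | 1 | 1 | 1 | 1 | 1 | 2 | 2 | 2 | 3 | 3
  1 | 1 | 1 | 1 | 1 | 1 | 1 | 2 | 2 | 3 | 4 | 4
  1 | 1 | 1 | 1 | 1 | 1 | 1 | 2 | 2 | 3 | 4 | 5
  1 | 1 | 1 | 2 | 2 | 2 | 2 | 3 | 3 | 4 | 5 | 6
  1 | 1 | 1 | 2 | 3 | 3 | 3 | 4 | 4 | 5 | 6 | 7
  1 | 1 | 1 | 2 | 3 | 3 | 3 | 4 | 5 | 6 | 7 | 8
  1 | 1 | 1 | 2 | 3 | 4 | 4 | 5 | 6 | 7 | 8 | 9
  1 | 1 | 1 | 2 | 3 | 4 | 5 | 6 | 7 | 8 | 9 | 10
  1 | 1 | 2 | 3 | 4 | 5 | 6 | 7 | 8 | 9 | 10 | 11
  1 | 2 | 3 | 4 | 5 | 6 | 7 | 8 | 9 | 10 | 11 | 12

hence w(1..12) = (8, 11, 1, 10, 12, 4, 5, 9, 6, 7, 3, 2).

7 SE-corners of the 43-cell Rothe diagram give Ess(w):

[(2, 7, 0), (2, 10, 1), (5, 7, 1), (5, 9, 2), (8, 7, 3), (10, 3, 1), (11, 2, 1)]


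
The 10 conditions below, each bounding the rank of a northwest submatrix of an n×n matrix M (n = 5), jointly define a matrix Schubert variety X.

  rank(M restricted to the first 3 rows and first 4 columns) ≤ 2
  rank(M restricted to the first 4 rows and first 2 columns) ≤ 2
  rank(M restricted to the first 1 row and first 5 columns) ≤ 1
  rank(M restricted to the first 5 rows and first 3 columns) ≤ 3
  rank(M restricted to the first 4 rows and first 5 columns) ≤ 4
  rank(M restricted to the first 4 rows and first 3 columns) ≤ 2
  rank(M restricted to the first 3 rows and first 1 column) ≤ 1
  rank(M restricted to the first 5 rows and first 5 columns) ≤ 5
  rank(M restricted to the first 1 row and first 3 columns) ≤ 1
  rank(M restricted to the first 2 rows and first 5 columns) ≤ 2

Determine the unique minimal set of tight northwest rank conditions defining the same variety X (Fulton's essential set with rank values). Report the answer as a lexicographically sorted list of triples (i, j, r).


Rank table r_w(5×5) implied by the 10 constraints:

  i=1: 1 | 1 | 1 | 1 | 1
  i=2: 1 | 2 | 2 | 2 | 2
  i=3: 1 | 2 | 2 | 2 | 3
  i=4: 1 | 2 | 2 | 3 | 4
  i=5: 1 | 2 | 3 | 4 | 5

the unique w with this rank table is (1, 2, 5, 4, 3).

Rothe diagram D(w) (3 cells), 2 SE-corners (essential conditions):

[(3, 4, 2), (4, 3, 2)]


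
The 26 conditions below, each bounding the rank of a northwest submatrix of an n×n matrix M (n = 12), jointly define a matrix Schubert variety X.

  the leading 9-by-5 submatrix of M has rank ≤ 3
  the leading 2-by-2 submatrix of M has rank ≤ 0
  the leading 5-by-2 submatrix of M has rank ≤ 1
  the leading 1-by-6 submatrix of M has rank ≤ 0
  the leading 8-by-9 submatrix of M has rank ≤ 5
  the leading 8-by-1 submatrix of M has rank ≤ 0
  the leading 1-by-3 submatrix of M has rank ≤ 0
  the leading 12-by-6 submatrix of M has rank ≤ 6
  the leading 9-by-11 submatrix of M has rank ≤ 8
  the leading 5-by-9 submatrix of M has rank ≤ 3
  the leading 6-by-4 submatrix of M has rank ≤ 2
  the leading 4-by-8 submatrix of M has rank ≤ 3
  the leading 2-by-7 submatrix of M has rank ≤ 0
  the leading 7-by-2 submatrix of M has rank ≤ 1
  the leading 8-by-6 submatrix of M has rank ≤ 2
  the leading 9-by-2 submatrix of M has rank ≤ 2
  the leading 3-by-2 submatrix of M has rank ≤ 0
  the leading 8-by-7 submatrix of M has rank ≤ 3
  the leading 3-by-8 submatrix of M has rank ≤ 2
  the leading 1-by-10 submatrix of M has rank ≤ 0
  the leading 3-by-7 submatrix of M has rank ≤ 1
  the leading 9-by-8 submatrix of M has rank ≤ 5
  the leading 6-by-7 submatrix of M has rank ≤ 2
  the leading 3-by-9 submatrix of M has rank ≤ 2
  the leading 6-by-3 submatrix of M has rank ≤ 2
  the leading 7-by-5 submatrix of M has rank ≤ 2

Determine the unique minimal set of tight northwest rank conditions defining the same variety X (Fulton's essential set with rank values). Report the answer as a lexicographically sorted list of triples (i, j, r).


The tightest implied rank at each (i,j), from the 26 conditions:

  R[1]: 0 0 0 0 0 0 0 0 0 0 1 1
  R[2]: 0 0 0 0 0 0 0 1 1 1 2 2
  R[3]: 0 0 1 1 1 1 1 2 2 2 3 3
  R[4]: 0 1 2 2 2 2 2 3 3 3 4 4
  R[5]: 0 1 2 2 2 2 2 3 3 4 5 5
  R[6]: 0 1 2 2 2 2 2 3 4 5 6 6
  R[7]: 0 1 2 2 2 2 3 4 5 6 7 7
  R[8]: 0 1 2 2 2 2 3 4 5 6 7 8
  R[9]: 1 2 3 3 3 3 4 5 6 7 8 9
  R[10]: 1 2 3 4 4 4 5 6 7 8 9 10
  R[11]: 1 2 3 4 5 5 6 7 8 9 10 11
  R[12]: 1 2 3 4 5 6 7 8 9 10 11 12

second differences of R give the permutation w = (11, 8, 3, 2, 10, 9, 7, 12, 1, 4, 5, 6).

ℓ(w)=39; the 7 essential cells (i,j,r):

[(1, 10, 0), (2, 7, 0), (3, 2, 0), (5, 9, 3), (6, 7, 2), (8, 1, 0), (8, 6, 2)]


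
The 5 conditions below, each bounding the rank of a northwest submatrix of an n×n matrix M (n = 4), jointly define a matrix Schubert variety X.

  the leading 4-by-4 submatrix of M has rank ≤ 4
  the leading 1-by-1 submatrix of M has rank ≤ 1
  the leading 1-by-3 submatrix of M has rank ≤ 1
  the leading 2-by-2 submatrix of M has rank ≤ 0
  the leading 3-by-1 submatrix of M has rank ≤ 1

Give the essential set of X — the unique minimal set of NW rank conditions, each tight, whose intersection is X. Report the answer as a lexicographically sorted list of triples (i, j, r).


Propagating the 5 rank bounds to every northwest block:

  i=1: 0  0  1  1
  i=2: 0  0  1  2
  i=3: 1  1  2  3
  i=4: 1  2  3  4

reading off 1-entries of Δ²R: w = (3, 4, 1, 2).

D(w) has 4 cells with 1 SE-corner; essential set:

[(2, 2, 0)]


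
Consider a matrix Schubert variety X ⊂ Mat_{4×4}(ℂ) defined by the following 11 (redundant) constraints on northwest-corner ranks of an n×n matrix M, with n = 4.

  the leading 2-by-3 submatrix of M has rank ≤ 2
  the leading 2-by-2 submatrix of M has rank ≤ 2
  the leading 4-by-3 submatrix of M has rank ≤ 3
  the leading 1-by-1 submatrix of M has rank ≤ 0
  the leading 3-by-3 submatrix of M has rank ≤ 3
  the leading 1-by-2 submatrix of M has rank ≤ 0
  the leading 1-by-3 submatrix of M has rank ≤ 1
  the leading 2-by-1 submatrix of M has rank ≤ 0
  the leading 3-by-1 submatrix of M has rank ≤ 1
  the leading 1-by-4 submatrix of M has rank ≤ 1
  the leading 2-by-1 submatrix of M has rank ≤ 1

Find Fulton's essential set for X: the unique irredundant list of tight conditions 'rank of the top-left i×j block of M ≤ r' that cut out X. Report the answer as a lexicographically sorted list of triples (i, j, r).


Reconstructing r_w from the 11 given conditions:

  i=1: 0 0 1 1
  i=2: 0 1 2 2
  i=3: 1 2 3 3
  i=4: 1 2 3 4

hence w(1..4) = (3, 2, 1, 4).

D(w) has 3 cells with 2 SE-corners; essential set:

[(1, 2, 0), (2, 1, 0)]


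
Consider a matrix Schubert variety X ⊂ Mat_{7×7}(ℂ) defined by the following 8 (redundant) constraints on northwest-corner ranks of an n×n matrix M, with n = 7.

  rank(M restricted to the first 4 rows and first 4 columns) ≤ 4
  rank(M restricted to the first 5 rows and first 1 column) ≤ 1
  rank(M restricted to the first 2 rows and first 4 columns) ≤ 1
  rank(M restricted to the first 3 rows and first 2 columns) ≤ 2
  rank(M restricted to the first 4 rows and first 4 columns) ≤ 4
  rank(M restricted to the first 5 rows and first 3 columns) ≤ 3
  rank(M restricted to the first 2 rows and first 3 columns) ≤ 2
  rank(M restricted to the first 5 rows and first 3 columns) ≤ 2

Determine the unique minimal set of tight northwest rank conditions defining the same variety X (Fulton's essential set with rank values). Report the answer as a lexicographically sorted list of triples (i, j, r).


Computing R[i][j] = min implied NW-rank bound (n=7, 8 conditions):

  row 1: 1 1 1 1 1 1 1
  row 2: 1 1 1 1 2 2 2
  row 3: 1 2 2 2 3 3 3
  row 4: 1 2 2 3 4 4 4
  row 5: 1 2 2 3 4 5 5
  row 6: 1 2 3 4 5 6 6
  row 7: 1 2 3 4 5 6 7

the unique w with this rank table is (1, 5, 2, 4, 6, 3, 7).

|D(w)|=5, |Ess(w)|=2:

[(2, 4, 1), (5, 3, 2)]


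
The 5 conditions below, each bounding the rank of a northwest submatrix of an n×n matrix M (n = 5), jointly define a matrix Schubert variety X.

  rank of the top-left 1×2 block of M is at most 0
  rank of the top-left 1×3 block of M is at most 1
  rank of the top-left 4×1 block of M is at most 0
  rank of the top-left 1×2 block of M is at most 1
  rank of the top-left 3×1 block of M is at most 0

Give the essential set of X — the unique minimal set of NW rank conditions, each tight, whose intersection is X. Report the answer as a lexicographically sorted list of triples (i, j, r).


Propagating the 5 rank bounds to every northwest block:

  row 1: 0  0  1  1  1
  row 2: 0  1  2  2  2
  row 3: 0  1  2  3  3
  row 4: 0  1  2  3  4
  row 5: 1  2  3  4  5

the unique w with this rank table is (3, 2, 4, 5, 1).

|D(w)|=5, |Ess(w)|=2:

[(1, 2, 0), (4, 1, 0)]


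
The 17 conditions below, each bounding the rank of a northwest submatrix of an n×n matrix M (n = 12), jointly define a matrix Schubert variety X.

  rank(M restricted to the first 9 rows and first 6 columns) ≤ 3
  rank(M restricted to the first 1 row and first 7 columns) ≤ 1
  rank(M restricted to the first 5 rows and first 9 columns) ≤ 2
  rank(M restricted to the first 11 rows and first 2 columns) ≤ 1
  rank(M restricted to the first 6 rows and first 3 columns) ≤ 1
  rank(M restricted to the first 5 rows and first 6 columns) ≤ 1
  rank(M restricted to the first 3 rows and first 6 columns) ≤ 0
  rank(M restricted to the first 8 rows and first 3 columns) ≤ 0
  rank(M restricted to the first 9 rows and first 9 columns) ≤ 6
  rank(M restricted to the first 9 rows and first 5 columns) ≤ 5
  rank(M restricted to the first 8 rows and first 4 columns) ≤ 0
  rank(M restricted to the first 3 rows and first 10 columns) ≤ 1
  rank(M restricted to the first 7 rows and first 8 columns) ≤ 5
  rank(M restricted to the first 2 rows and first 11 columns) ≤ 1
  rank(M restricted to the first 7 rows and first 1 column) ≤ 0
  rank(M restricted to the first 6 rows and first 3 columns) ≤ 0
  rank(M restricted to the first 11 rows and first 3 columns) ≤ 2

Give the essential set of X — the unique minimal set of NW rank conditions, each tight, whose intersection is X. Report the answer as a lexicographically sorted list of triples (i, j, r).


The tightest implied rank at each (i,j), from the 17 conditions:

  i=1: 0 0 0 0 0 0 1 1 1 1 1 1
  i=2: 0 0 0 0 0 0 1 1 1 1 1 2
  i=3: 0 0 0 0 0 0 1 1 1 1 2 3
  i=4: 0 0 0 0 1 1 2 2 2 2 3 4
  i=5: 0 0 0 0 1 1 2 2 2 3 4 5
  i=6: 0 0 0 0 1 2 3 3 3 4 5 6
  i=7: 0 0 0 0 1 2 3 4 4 5 6 7
  i=8: 0 0 0 0 1 2 3 4 5 6 7 8
  i=9: 1 1 1 1 2 3 4 5 6 7 8 9
  i=10: 1 1 2 2 3 4 5 6 7 8 9 10
  i=11: 1 1 2 3 4 5 6 7 8 9 10 11
  i=12: 1 2 3 4 5 6 7 8 9 10 11 12

so w = (7, 12, 11, 5, 10, 6, 8, 9, 1, 3, 4, 2).

Fulton essential set (7 of the 50 Rothe cells):

[(2, 11, 1), (3, 6, 0), (3, 10, 1), (5, 6, 1), (5, 9, 2), (8, 4, 0), (11, 2, 1)]


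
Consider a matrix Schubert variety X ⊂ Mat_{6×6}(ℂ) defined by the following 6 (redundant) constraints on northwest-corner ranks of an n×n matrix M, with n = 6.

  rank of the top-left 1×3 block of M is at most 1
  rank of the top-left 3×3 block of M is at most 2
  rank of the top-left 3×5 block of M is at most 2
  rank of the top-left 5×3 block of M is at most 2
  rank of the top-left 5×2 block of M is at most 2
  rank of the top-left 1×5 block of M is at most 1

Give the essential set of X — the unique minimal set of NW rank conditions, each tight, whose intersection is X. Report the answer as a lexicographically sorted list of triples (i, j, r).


The tightest implied rank at each (i,j), from the 6 conditions:

  row 1: 1 1 1 1 1 1
  row 2: 1 2 2 2 2 2
  row 3: 1 2 2 2 2 3
  row 4: 1 2 2 3 3 4
  row 5: 1 2 2 3 4 5
  row 6: 1 2 3 4 5 6

so w = (1, 2, 6, 4, 5, 3).

2 SE-corners of the 5-cell Rothe diagram give Ess(w):

[(3, 5, 2), (5, 3, 2)]


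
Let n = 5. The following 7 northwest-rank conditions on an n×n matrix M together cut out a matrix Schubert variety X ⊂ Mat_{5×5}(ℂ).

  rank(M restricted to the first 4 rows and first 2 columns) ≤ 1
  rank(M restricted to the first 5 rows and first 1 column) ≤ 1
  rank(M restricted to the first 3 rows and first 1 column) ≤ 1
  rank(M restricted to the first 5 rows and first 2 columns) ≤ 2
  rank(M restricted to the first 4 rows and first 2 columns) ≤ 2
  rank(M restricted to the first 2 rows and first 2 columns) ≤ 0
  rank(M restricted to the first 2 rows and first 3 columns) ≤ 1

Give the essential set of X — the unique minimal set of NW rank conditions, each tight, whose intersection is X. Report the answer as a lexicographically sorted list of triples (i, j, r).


Reconstructing r_w from the 7 given conditions:

  row 1: 0  0  1  1  1
  row 2: 0  0  1  2  2
  row 3: 1  1  2  3  3
  row 4: 1  1  2  3  4
  row 5: 1  2  3  4  5

the unique w with this rank table is (3, 4, 1, 5, 2).

D(w) has 5 cells with 2 SE-corners; essential set:

[(2, 2, 0), (4, 2, 1)]


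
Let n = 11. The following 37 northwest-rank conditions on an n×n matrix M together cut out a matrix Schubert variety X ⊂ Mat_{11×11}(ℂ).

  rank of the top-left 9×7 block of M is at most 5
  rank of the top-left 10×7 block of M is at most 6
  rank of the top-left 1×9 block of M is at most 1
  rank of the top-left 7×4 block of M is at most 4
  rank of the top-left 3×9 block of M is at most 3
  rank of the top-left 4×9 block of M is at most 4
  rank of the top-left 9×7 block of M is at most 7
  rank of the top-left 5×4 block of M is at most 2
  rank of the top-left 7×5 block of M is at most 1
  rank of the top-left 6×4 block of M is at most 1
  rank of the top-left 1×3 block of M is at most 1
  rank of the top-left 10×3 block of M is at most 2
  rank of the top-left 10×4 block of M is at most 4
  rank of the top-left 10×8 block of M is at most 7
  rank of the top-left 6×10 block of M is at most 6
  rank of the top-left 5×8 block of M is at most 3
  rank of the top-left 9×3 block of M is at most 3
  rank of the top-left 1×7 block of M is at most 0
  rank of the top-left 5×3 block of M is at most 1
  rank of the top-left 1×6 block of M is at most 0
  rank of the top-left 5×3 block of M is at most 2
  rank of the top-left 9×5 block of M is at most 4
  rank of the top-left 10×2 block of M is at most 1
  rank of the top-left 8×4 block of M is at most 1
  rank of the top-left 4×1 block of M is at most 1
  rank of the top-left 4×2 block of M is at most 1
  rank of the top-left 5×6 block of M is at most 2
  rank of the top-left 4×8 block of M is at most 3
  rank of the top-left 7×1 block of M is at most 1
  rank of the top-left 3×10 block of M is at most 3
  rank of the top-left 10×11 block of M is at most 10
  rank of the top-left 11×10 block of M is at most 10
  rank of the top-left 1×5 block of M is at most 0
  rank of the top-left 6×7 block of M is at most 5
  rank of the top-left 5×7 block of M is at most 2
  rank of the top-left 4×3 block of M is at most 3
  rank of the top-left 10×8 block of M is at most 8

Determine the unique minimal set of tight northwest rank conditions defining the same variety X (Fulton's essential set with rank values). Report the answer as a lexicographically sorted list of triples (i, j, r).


Propagating the 37 rank bounds to every northwest block:

  R[1]: 0 | 0 | 0 | 0 | 0 | 0 | 0 | 1 | 1 | 1 | 1
  R[2]: 1 | 1 | 1 | 1 | 1 | 1 | 1 | 2 | 2 | 2 | 2
  R[3]: 1 | 1 | 1 | 1 | 1 | 2 | 2 | 3 | 3 | 3 | 3
  R[4]: 1 | 1 | 1 | 1 | 1 | 2 | 2 | 3 | 4 | 4 | 4
  R[5]: 1 | 1 | 1 | 1 | 1 | 2 | 2 | 3 | 4 | 5 | 5
  R[6]: 1 | 1 | 1 | 1 | 1 | 2 | 3 | 4 | 5 | 6 | 6
  R[7]: 1 | 1 | 1 | 1 | 1 | 2 | 3 | 4 | 5 | 6 | 7
  R[8]: 1 | 1 | 1 | 1 | 2 | 3 | 4 | 5 | 6 | 7 | 8
  R[9]: 1 | 1 | 2 | 2 | 3 | 4 | 5 | 6 | 7 | 8 | 9
  R[10]: 1 | 1 | 2 | 3 | 4 | 5 | 6 | 7 | 8 | 9 | 10
  R[11]: 1 | 2 | 3 | 4 | 5 | 6 | 7 | 8 | 9 | 10 | 11

hence w(1..11) = (8, 1, 6, 9, 10, 7, 11, 5, 3, 4, 2).

D(w) has 34 cells with 5 SE-corners; essential set:

[(1, 7, 0), (5, 7, 2), (7, 5, 1), (8, 4, 1), (10, 2, 1)]


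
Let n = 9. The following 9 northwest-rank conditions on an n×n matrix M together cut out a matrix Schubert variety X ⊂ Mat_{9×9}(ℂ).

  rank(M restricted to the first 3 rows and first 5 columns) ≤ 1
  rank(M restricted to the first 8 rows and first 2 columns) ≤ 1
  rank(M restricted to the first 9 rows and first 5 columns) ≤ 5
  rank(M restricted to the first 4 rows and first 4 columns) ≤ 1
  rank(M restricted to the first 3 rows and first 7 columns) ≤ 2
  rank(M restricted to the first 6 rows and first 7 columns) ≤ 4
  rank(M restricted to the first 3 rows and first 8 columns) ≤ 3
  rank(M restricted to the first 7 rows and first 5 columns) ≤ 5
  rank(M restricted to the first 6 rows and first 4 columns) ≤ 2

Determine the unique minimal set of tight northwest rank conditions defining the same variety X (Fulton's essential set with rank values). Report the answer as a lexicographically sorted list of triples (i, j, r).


Computing R[i][j] = min implied NW-rank bound (n=9, 9 conditions):

  R[1]: 1  1  1  1  1  1  1  1  1
  R[2]: 1  1  1  1  1  2  2  2  2
  R[3]: 1  1  1  1  1  2  2  3  3
  R[4]: 1  1  1  1  2  3  3  4  4
  R[5]: 1  1  2  2  3  4  4  5  5
  R[6]: 1  1  2  2  3  4  4  5  6
  R[7]: 1  1  2  3  4  5  5  6  7
  R[8]: 1  1  2  3  4  5  6  7  8
  R[9]: 1  2  3  4  5  6  7  8  9

so w = (1, 6, 8, 5, 3, 9, 4, 7, 2).

ℓ(w)=18; the 6 essential cells (i,j,r):

[(3, 5, 1), (3, 7, 2), (4, 4, 1), (6, 4, 2), (6, 7, 4), (8, 2, 1)]


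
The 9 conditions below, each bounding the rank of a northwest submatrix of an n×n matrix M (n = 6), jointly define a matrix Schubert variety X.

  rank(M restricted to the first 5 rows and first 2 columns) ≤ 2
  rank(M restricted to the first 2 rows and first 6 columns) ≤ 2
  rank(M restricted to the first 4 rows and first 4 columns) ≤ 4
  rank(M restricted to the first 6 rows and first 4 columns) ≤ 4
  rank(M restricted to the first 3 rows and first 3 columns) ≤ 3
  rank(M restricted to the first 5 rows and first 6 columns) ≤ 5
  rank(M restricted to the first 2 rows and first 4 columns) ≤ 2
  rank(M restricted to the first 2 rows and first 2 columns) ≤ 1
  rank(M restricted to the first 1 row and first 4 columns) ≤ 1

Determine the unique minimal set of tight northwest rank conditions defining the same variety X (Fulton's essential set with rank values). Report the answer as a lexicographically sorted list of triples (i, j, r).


Propagating the 9 rank bounds to every northwest block:

  R[1]: 1 | 1 | 1 | 1 | 1 | 1
  R[2]: 1 | 1 | 2 | 2 | 2 | 2
  R[3]: 1 | 2 | 3 | 3 | 3 | 3
  R[4]: 1 | 2 | 3 | 4 | 4 | 4
  R[5]: 1 | 2 | 3 | 4 | 5 | 5
  R[6]: 1 | 2 | 3 | 4 | 5 | 6

second differences of R give the permutation w = (1, 3, 2, 4, 5, 6).

1 SE-corner of the 1-cell Rothe diagram gives Ess(w):

[(2, 2, 1)]


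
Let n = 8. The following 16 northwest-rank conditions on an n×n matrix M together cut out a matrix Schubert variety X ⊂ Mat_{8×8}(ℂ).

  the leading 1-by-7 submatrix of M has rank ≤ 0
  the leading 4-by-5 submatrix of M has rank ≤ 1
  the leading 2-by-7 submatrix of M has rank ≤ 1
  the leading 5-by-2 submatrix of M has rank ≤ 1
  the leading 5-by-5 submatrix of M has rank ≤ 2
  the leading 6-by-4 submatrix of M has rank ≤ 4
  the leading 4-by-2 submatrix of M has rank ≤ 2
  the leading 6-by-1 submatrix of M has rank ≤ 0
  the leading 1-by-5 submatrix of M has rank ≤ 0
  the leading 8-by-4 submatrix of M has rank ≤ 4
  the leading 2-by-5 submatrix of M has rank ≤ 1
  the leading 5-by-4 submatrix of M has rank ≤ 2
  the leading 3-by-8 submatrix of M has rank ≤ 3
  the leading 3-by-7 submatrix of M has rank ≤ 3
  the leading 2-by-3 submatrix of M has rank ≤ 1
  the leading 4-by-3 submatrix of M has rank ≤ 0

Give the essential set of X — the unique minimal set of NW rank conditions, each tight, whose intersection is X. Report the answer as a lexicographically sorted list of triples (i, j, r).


Propagating the 16 rank bounds to every northwest block:

  i=1: 0  0  0  0  0  0  0  1
  i=2: 0  0  0  1  1  1  1  2
  i=3: 0  0  0  1  1  2  2  3
  i=4: 0  0  0  1  1  2  3  4
  i=5: 0  1  1  2  2  3  4  5
  i=6: 0  1  2  3  3  4  5  6
  i=7: 1  2  3  4  4  5  6  7
  i=8: 1  2  3  4  5  6  7  8

so w = (8, 4, 6, 7, 2, 3, 1, 5).

4 SE-corners of the 20-cell Rothe diagram give Ess(w):

[(1, 7, 0), (4, 3, 0), (4, 5, 1), (6, 1, 0)]


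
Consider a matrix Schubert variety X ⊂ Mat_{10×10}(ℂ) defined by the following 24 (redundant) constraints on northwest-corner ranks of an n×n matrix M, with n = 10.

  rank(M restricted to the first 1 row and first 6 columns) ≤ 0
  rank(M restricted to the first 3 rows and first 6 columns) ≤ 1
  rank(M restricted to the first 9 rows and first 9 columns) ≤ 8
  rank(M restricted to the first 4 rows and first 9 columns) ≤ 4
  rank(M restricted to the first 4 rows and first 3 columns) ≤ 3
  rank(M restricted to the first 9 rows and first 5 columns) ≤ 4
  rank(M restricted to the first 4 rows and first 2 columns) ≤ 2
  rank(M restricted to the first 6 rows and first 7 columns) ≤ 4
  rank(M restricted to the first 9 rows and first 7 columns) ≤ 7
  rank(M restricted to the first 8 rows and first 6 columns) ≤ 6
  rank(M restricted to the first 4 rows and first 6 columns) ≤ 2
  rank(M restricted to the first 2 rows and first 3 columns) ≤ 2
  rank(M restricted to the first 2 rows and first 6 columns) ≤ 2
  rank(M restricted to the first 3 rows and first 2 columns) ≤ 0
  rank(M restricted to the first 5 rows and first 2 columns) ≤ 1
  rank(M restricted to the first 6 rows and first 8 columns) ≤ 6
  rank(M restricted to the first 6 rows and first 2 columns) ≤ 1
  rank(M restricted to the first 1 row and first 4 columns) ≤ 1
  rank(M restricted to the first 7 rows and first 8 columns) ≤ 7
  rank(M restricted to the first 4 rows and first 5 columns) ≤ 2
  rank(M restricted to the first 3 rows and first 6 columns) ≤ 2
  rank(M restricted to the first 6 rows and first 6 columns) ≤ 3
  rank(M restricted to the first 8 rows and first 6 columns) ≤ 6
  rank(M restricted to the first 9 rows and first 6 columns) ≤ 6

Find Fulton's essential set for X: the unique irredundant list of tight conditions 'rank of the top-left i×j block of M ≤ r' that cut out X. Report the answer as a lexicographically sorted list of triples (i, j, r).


Propagating the 24 rank bounds to every northwest block:

  R[1]: 0, 0, 0, 0, 0, 0, 1, 1, 1, 1
  R[2]: 0, 0, 1, 1, 1, 1, 2, 2, 2, 2
  R[3]: 0, 0, 1, 1, 1, 1, 2, 3, 3, 3
  R[4]: 1, 1, 2, 2, 2, 2, 3, 4, 4, 4
  R[5]: 1, 1, 2, 3, 3, 3, 4, 5, 5, 5
  R[6]: 1, 1, 2, 3, 3, 3, 4, 5, 6, 6
  R[7]: 1, 2, 3, 4, 4, 4, 5, 6, 7, 7
  R[8]: 1, 2, 3, 4, 4, 5, 6, 7, 8, 8
  R[9]: 1, 2, 3, 4, 4, 5, 6, 7, 8, 9
  R[10]: 1, 2, 3, 4, 5, 6, 7, 8, 9, 10

reading off 1-entries of Δ²R: w = (7, 3, 8, 1, 4, 9, 2, 6, 10, 5).

ℓ(w)=19; the 6 essential cells (i,j,r):

[(1, 6, 0), (3, 2, 0), (3, 6, 1), (6, 2, 1), (6, 6, 3), (9, 5, 4)]


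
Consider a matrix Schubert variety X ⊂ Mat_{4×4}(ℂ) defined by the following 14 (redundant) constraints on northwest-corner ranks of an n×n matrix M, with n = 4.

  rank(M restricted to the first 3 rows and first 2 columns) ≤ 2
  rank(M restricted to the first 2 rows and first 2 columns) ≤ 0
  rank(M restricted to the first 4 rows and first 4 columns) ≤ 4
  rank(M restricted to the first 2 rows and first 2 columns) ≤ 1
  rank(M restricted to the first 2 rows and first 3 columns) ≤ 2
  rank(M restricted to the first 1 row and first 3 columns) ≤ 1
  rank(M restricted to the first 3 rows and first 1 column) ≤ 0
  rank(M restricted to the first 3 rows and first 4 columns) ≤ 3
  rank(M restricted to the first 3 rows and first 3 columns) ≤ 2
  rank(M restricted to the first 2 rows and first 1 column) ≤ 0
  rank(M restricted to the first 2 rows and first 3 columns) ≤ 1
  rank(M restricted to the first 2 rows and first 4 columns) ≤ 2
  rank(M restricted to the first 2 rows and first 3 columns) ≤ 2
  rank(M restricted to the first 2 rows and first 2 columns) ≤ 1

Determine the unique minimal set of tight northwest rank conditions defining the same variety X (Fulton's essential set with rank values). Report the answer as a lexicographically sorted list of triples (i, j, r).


The tightest implied rank at each (i,j), from the 14 conditions:

  row 1: 0 | 0 | 1 | 1
  row 2: 0 | 0 | 1 | 2
  row 3: 0 | 1 | 2 | 3
  row 4: 1 | 2 | 3 | 4

so w = (3, 4, 2, 1).

Rothe diagram D(w) (5 cells), 2 SE-corners (essential conditions):

[(2, 2, 0), (3, 1, 0)]


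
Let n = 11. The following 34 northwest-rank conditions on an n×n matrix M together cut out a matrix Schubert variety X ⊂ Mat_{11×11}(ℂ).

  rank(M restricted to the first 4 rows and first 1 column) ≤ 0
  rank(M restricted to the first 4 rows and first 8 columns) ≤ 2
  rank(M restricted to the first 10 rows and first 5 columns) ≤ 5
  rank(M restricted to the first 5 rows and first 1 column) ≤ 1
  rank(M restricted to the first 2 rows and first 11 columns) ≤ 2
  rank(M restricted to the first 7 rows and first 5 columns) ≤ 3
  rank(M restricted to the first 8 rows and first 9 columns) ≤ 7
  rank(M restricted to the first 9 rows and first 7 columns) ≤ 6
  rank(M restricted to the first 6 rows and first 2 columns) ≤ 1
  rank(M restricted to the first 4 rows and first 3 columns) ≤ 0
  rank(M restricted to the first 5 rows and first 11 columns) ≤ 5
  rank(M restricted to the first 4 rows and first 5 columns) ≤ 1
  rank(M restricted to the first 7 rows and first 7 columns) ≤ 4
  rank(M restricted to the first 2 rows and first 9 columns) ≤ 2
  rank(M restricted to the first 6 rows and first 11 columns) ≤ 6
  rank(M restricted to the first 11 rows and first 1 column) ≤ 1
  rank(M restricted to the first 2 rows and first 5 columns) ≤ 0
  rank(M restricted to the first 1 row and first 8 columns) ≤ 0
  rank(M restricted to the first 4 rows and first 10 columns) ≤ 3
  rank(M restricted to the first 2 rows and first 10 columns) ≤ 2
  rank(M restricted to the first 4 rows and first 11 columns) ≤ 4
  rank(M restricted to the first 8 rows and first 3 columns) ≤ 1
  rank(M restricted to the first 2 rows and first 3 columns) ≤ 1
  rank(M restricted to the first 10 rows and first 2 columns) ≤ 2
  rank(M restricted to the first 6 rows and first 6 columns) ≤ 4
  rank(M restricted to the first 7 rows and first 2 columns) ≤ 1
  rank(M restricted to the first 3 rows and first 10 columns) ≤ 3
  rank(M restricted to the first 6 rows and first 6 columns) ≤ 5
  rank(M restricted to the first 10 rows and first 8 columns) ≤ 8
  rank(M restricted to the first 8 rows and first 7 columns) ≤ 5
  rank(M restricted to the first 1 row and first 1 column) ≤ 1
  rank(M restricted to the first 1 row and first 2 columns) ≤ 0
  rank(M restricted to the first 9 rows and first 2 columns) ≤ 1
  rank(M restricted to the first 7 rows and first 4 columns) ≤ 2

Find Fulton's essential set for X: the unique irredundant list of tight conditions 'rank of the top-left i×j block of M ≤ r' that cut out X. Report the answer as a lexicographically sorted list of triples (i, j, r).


The tightest implied rank at each (i,j), from the 34 conditions:

  row 1: 0, 0, 0, 0, 0, 0, 0, 0, 1, 1, 1
  row 2: 0, 0, 0, 0, 0, 1, 1, 1, 2, 2, 2
  row 3: 0, 0, 0, 1, 1, 2, 2, 2, 3, 3, 3
  row 4: 0, 0, 0, 1, 1, 2, 2, 2, 3, 3, 4
  row 5: 1, 1, 1, 2, 2, 3, 3, 3, 4, 4, 5
  row 6: 1, 1, 1, 2, 3, 4, 4, 4, 5, 5, 6
  row 7: 1, 1, 1, 2, 3, 4, 4, 5, 6, 6, 7
  row 8: 1, 1, 1, 2, 3, 4, 5, 6, 7, 7, 8
  row 9: 1, 1, 2, 3, 4, 5, 6, 7, 8, 8, 9
  row 10: 1, 2, 3, 4, 5, 6, 7, 8, 9, 9, 10
  row 11: 1, 2, 3, 4, 5, 6, 7, 8, 9, 10, 11

second differences of R give the permutation w = (9, 6, 4, 11, 1, 5, 8, 7, 3, 2, 10).

Fulton essential set (9 of the 31 Rothe cells):

[(1, 8, 0), (2, 5, 0), (4, 3, 0), (4, 5, 1), (4, 8, 2), (4, 10, 3), (7, 7, 4), (8, 3, 1), (9, 2, 1)]
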